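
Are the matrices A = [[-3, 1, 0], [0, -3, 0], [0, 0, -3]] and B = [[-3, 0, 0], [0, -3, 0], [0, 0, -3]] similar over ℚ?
No.

Both have characteristic polynomial (x + 3)^3, but the minimal polynomial of A is (x + 3)^2 while the minimal polynomial of B is x + 3. The minimal polynomial is a similarity invariant, so A and B are not similar.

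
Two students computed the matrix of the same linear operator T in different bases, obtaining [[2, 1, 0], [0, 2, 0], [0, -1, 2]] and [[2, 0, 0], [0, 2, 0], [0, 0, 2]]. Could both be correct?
Both have characteristic polynomial (x - 2)^3, but the minimal polynomial of A is (x - 2)^2 while the minimal polynomial of B is x - 2. The minimal polynomial is a similarity invariant, so A and B are not similar.

No.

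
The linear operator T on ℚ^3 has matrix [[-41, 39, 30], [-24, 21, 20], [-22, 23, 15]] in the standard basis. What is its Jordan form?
J = [[-5, 1, 0], [0, -5, 0], [0, 0, 5]]

The characteristic polynomial is det(xI - A) = (x - 5)(x + 5)^2, so the eigenvalues are -5 (algebraic multiplicity 2), 5 (algebraic multiplicity 1).

For λ = -5: rank(A + 5I) = 2, rank((A + 5I)^2) = 1. The eigenspace has dimension 3 - 2 = 1, so there is 1 Jordan block; the rank sequence gives block sizes [2].

For λ = 5: algebraic multiplicity 1 gives one 1×1 block.

Assembling the blocks gives the Jordan form J above.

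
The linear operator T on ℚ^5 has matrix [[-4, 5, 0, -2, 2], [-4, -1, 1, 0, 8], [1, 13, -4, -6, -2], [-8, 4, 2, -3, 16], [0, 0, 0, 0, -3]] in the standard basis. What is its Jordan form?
J = [[-3, 1, 0, 0, 0], [0, -3, 1, 0, 0], [0, 0, -3, 0, 0], [0, 0, 0, -3, 0], [0, 0, 0, 0, -3]]

The characteristic polynomial is det(xI - A) = (x + 3)^5, so the eigenvalues are -3 (algebraic multiplicity 5).

For λ = -3: rank(A + 3I) = 2, rank((A + 3I)^2) = 1, rank((A + 3I)^3) = 0. The eigenspace has dimension 5 - 2 = 3, so there are 3 Jordan blocks; the rank sequence gives block sizes [3, 1, 1].

Assembling the blocks gives the Jordan form J above.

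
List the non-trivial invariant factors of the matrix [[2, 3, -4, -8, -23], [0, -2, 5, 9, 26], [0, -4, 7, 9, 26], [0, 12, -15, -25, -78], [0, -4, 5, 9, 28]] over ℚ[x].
x - 2, (x - 2)^2, (x - 2)^2

The Jordan structure of A has elementary divisors (x - 2)^2, (x - 2)^2, (x - 2). Arranging the block sizes at each eigenvalue in decreasing order and taking row products gives the invariant factors.

Invariant factors (smallest first, each dividing the next): x - 2, (x - 2)^2, (x - 2)^2.

Check: the last factor (x - 2)^2 is the minimal polynomial, and the product (x - 2)^5 is the characteristic polynomial.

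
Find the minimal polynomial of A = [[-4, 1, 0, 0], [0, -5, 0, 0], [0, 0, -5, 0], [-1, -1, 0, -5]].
The characteristic polynomial factors as (x + 4)(x + 5)^3. The minimal polynomial is ∏(x - λ)^{k_λ} where k_λ is the size of the largest Jordan block at λ.

For λ = -5: rank(A + 5I) = 1, and the largest Jordan block has size 1 (the smallest k with rank((A + 5I)^k) = rank((A + 5I)^(k+1))).
For λ = -4: rank(A + 4I) = 3, and the largest Jordan block has size 1 (the smallest k with rank((A + 4I)^k) = rank((A + 4I)^(k+1))).

So m_A(x) = (x + 4)(x + 5).

m_A(x) = (x + 4)(x + 5)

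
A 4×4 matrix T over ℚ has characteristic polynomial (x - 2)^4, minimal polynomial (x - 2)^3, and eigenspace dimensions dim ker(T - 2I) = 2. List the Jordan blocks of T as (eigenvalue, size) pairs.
Jordan blocks: (2, 3), (2, 1)

λ = 2: algebraic multiplicity 4 (exponent in χ_T), largest block size 3 (exponent in m_T), 2 blocks (geometric multiplicity). These force block sizes [3, 1].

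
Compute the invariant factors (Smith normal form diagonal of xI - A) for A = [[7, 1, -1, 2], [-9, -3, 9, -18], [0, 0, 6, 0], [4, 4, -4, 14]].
x - 6, x - 6, (x - 6)^2

The Jordan structure of A has elementary divisors (x - 6)^2, (x - 6), (x - 6). Arranging the block sizes at each eigenvalue in decreasing order and taking row products gives the invariant factors.

Invariant factors (smallest first, each dividing the next): x - 6, x - 6, (x - 6)^2.

Check: the last factor (x - 6)^2 is the minimal polynomial, and the product (x - 6)^4 is the characteristic polynomial.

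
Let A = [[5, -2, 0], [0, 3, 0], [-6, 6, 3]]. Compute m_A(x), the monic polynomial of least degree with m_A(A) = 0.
The characteristic polynomial factors as (x - 5)(x - 3)^2. The minimal polynomial is ∏(x - λ)^{k_λ} where k_λ is the size of the largest Jordan block at λ.

For λ = 3: rank(A - 3I) = 1, and the largest Jordan block has size 1 (the smallest k with rank((A - 3I)^k) = rank((A - 3I)^(k+1))).
For λ = 5: rank(A - 5I) = 2, and the largest Jordan block has size 1 (the smallest k with rank((A - 5I)^k) = rank((A - 5I)^(k+1))).

So m_A(x) = (x - 5)(x - 3).

m_A(x) = (x - 5)(x - 3)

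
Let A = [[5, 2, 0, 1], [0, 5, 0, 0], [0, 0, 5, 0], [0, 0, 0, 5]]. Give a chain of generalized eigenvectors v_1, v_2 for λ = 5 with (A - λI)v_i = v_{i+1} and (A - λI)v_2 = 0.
v_1 = [[0, -3, 1, 7]]^T, v_2 = [[1, 0, 0, 0]]^T

We seek v_1 ∈ ker((A - 5I)^2) \ ker(A - 5I), then set v_{i+1} = (A - 5I) v_i.

One such chain is v_1 = [[0, -3, 1, 7]]^T, v_2 = [[1, 0, 0, 0]]^T. Check: (A - 5I) v_2 = [[0, 0, 0, 0]]^T = 0.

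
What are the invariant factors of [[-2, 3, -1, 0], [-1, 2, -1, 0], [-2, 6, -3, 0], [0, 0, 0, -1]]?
The Jordan structure of A has elementary divisors (x + 1)^2, (x + 1), (x + 1). Arranging the block sizes at each eigenvalue in decreasing order and taking row products gives the invariant factors.

Invariant factors (smallest first, each dividing the next): x + 1, x + 1, (x + 1)^2.

Check: the last factor (x + 1)^2 is the minimal polynomial, and the product (x + 1)^4 is the characteristic polynomial.

x + 1, x + 1, (x + 1)^2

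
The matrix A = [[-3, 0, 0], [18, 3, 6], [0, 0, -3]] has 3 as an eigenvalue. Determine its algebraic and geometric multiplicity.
algebraic multiplicity 1, geometric multiplicity 1

The characteristic polynomial is (x - 3)(x + 3)^2, so the factor x - 3 appears with exponent 1: the algebraic multiplicity is 1.

rank(A - 3I) = 2, so the eigenspace has dimension 3 - 2 = 1: the geometric multiplicity is 1.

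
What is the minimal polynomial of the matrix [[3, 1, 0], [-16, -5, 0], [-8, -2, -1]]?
m_A(x) = (x + 1)^2

The characteristic polynomial factors as (x + 1)^3. The minimal polynomial is ∏(x - λ)^{k_λ} where k_λ is the size of the largest Jordan block at λ.

For λ = -1: rank(A + I) = 1, and the largest Jordan block has size 2 (the smallest k with rank((A + I)^k) = rank((A + I)^(k+1))).

So m_A(x) = (x + 1)^2.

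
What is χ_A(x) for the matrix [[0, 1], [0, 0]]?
xI - A = [[x, -1], [0, x]].

Expanding det(xI - A) along the first row:
det(xI - A) = + (x)·det([[x]]) - (-1)·det([[0]]).

Evaluating gives χ_A(x) = x^2.

χ_A(x) = x^2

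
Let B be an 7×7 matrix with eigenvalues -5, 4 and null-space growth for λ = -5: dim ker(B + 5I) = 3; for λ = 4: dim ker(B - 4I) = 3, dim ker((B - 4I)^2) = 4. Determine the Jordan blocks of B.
Jordan blocks: (-5, 1), (-5, 1), (-5, 1), (4, 2), (4, 1), (4, 1)

λ = -5: successive nullity increments [3] count blocks of size ≥ k; block sizes are [1, 1, 1].
λ = 4: successive nullity increments [3, 1] count blocks of size ≥ k; block sizes are [2, 1, 1].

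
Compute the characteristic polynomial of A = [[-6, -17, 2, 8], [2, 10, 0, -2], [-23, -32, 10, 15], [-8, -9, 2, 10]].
xI - A = [[x + 6, 17, -2, -8], [-2, x - 10, 0, 2], [23, 32, x - 10, -15], [8, 9, -2, x - 10]].

Expanding det(xI - A) along the first row:
det(xI - A) = + (x + 6)·det([[x - 10, 0, 2], [32, x - 10, -15], [9, -2, x - 10]]) - (17)·det([[-2, 0, 2], [23, x - 10, -15], [8, -2, x - 10]]) + (-2)·det([[-2, x - 10, 2], [23, 32, -15], [8, 9, x - 10]]) - (-8)·det([[-2, x - 10, 0], [23, 32, x - 10], [8, 9, -2]]).

Evaluating gives χ_A(x) = x^4 - 24x^3 + 216x^2 - 864x + 1296 = (x - 6)^4.

χ_A(x) = (x - 6)^4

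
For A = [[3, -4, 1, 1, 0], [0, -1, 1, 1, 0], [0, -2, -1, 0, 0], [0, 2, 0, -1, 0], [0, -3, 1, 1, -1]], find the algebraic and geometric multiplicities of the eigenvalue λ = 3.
algebraic multiplicity 1, geometric multiplicity 1

The characteristic polynomial is (x - 3)(x + 1)^4, so the factor x - 3 appears with exponent 1: the algebraic multiplicity is 1.

rank(A - 3I) = 4, so the eigenspace has dimension 5 - 4 = 1: the geometric multiplicity is 1.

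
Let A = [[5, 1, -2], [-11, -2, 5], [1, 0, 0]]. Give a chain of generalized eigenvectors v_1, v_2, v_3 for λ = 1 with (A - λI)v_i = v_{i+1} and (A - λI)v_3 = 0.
We seek v_1 ∈ ker((A - I)^3) \ ker((A - I)^2), then set v_{i+1} = (A - I) v_i.

One such chain is v_1 = [[0, 2, 1]]^T, v_2 = [[0, -1, -1]]^T, v_3 = [[1, -2, 1]]^T. Check: (A - I) v_3 = [[0, 0, 0]]^T = 0.

v_1 = [[0, 2, 1]]^T, v_2 = [[0, -1, -1]]^T, v_3 = [[1, -2, 1]]^T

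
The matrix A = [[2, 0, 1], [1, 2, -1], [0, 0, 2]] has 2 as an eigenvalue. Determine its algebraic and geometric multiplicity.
The characteristic polynomial is (x - 2)^3, so the factor x - 2 appears with exponent 3: the algebraic multiplicity is 3.

rank(A - 2I) = 2, so the eigenspace has dimension 3 - 2 = 1: the geometric multiplicity is 1.

Since 1 < 3, A is not diagonalizable.

algebraic multiplicity 3, geometric multiplicity 1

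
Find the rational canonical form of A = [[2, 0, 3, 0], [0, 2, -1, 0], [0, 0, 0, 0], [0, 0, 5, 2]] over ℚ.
R = [[2, 0, 0, 0], [0, 2, 0, 0], [0, 0, 0, 0], [0, 0, 1, 2]]

The invariant factors of A (the non-unit diagonal entries of the Smith normal form of xI - A over ℚ[x]) are x - 2, x - 2, x(x - 2), each dividing the next. The characteristic polynomial is their product, x(x - 2)^3.

The rational canonical form is the block-diagonal matrix of companion matrices C(f_i):
R = [[2, 0, 0, 0], [0, 2, 0, 0], [0, 0, 0, 0], [0, 0, 1, 2]].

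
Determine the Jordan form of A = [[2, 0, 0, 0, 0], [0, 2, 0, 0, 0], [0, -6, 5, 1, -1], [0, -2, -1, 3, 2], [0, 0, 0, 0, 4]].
J = [[2, 0, 0, 0, 0], [0, 2, 0, 0, 0], [0, 0, 4, 1, 0], [0, 0, 0, 4, 1], [0, 0, 0, 0, 4]]

The characteristic polynomial is det(xI - A) = (x - 4)^3(x - 2)^2, so the eigenvalues are 2 (algebraic multiplicity 2), 4 (algebraic multiplicity 3).

For λ = 2: rank(A - 2I) = 3. The eigenspace has dimension 5 - 3 = 2, so there are 2 Jordan blocks; the rank sequence gives block sizes [1, 1].

For λ = 4: rank(A - 4I) = 4, rank((A - 4I)^2) = 3, rank((A - 4I)^3) = 2. The eigenspace has dimension 5 - 4 = 1, so there is 1 Jordan block; the rank sequence gives block sizes [3].

Assembling the blocks gives the Jordan form J above.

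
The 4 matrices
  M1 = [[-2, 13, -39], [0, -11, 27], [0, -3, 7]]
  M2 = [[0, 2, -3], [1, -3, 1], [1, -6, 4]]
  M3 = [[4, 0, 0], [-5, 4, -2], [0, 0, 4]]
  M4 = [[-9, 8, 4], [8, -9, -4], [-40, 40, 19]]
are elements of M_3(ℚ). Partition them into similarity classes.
Characteristic polynomials: χ_{M1} = (x + 2)^3, χ_{M2} = (x - 3)(x + 1)^2, χ_{M3} = (x - 4)^3, χ_{M4} = (x - 3)(x + 1)^2.

{M1}: invariant factors x + 2, (x + 2)^2.

{M2}: invariant factors (x - 3)(x + 1)^2.

{M3}: invariant factors x - 4, (x - 4)^2.

{M4}: invariant factors x + 1, (x - 3)(x + 1).

Matrices are similar if and only if their invariant-factor lists agree; the partition into similarity classes is {M1}, {M2}, {M3}, {M4}.

4 classes: {M1}, {M2}, {M3}, {M4}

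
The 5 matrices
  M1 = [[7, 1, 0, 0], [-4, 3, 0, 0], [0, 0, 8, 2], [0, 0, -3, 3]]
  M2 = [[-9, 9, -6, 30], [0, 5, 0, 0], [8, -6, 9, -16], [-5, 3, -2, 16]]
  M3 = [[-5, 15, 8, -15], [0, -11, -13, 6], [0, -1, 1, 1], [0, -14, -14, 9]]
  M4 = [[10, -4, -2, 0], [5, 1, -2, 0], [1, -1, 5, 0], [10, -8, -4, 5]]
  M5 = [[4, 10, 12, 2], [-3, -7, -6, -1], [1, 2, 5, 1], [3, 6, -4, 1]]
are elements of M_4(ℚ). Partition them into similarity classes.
3 classes: {M1, M2, M4}, {M3}, {M5}

Characteristic polynomials: χ_{M1} = (x - 6)(x - 5)^3, χ_{M2} = (x - 6)(x - 5)^3, χ_{M3} = (x - 2)^2(x + 5)^2, χ_{M4} = (x - 6)(x - 5)^3, χ_{M5} = (x - 3)^2(x + 1)(x + 2).

{M1, M2, M4}: invariant factors x - 5, (x - 6)(x - 5)^2.

{M3}: invariant factors x + 5, (x - 2)^2(x + 5).

{M5}: invariant factors (x - 3)^2(x + 1)(x + 2).

Matrices are similar if and only if their invariant-factor lists agree; the partition into similarity classes is {M1, M2, M4}, {M3}, {M5}.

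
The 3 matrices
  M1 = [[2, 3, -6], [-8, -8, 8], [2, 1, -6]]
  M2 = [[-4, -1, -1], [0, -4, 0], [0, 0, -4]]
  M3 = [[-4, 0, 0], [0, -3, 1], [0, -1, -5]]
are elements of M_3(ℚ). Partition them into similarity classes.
Characteristic polynomials: χ_{M1} = (x + 4)^3, χ_{M2} = (x + 4)^3, χ_{M3} = (x + 4)^3.

{M1, M2, M3}: invariant factors x + 4, (x + 4)^2.

Matrices are similar if and only if their invariant-factor lists agree; the partition into similarity classes is {M1, M2, M3}.

1 class: {M1, M2, M3}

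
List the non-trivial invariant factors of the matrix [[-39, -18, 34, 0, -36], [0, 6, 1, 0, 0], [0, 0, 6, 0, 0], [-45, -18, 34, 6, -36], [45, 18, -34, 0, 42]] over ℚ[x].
x - 6, x - 6, (x - 6)^2(x + 3)

The Jordan structure of A has elementary divisors (x + 3), (x - 6)^2, (x - 6), (x - 6). Arranging the block sizes at each eigenvalue in decreasing order and taking row products gives the invariant factors.

Invariant factors (smallest first, each dividing the next): x - 6, x - 6, (x - 6)^2(x + 3).

Check: the last factor (x - 6)^2(x + 3) is the minimal polynomial, and the product (x - 6)^4(x + 3) is the characteristic polynomial.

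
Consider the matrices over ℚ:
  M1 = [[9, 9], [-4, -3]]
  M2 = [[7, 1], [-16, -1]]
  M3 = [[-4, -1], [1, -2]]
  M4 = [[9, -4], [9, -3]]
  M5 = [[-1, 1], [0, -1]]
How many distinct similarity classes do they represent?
3 classes: {M1, M2, M4}, {M3}, {M5}

Characteristic polynomials: χ_{M1} = (x - 3)^2, χ_{M2} = (x - 3)^2, χ_{M3} = (x + 3)^2, χ_{M4} = (x - 3)^2, χ_{M5} = (x + 1)^2.

{M1, M2, M4}: invariant factors (x - 3)^2.

{M3}: invariant factors (x + 3)^2.

{M5}: invariant factors (x + 1)^2.

Matrices are similar if and only if their invariant-factor lists agree; the partition into similarity classes is {M1, M2, M4}, {M3}, {M5}.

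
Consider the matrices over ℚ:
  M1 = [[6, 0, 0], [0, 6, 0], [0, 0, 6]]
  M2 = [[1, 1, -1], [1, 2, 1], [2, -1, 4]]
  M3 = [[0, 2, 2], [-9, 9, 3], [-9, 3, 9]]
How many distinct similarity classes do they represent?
Characteristic polynomials: χ_{M1} = (x - 6)^3, χ_{M2} = (x - 3)(x - 2)^2, χ_{M3} = (x - 6)^3.

{M1}: invariant factors x - 6, x - 6, x - 6.

{M2}: invariant factors (x - 3)(x - 2)^2.

{M3}: invariant factors x - 6, (x - 6)^2.

Matrices are similar if and only if their invariant-factor lists agree; the partition into similarity classes is {M1}, {M2}, {M3}.

3 classes: {M1}, {M2}, {M3}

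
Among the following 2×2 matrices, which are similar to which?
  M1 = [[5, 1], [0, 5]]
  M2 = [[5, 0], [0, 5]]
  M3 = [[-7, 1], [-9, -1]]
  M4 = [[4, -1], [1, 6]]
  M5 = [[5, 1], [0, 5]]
Characteristic polynomials: χ_{M1} = (x - 5)^2, χ_{M2} = (x - 5)^2, χ_{M3} = (x + 4)^2, χ_{M4} = (x - 5)^2, χ_{M5} = (x - 5)^2.

{M1, M4, M5}: invariant factors (x - 5)^2.

{M2}: invariant factors x - 5, x - 5.

{M3}: invariant factors (x + 4)^2.

Matrices are similar if and only if their invariant-factor lists agree; the partition into similarity classes is {M1, M4, M5}, {M2}, {M3}.

3 classes: {M1, M4, M5}, {M2}, {M3}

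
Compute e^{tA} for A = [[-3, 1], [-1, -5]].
A has Jordan form J = [[-4, 1], [0, -4]] with A = PJP^{-1}, so e^{tA} = P e^{tJ} P^{-1}.

For a Jordan block J_k(λ), e^{tJ_k(λ)} = e^{λt} · (I + tN + t^2 N^2/2! + ... + t^{k-1} N^{k-1}/(k-1)!) where N is the nilpotent superdiagonal part.

Assembling the blocks and conjugating back gives the entries of e^{tA} as shown above.

e^{tA} = [[(t + 1)*e^{-4*t}, t*e^{-4*t}], [-t*e^{-4*t}, (1 - t)*e^{-4*t}]]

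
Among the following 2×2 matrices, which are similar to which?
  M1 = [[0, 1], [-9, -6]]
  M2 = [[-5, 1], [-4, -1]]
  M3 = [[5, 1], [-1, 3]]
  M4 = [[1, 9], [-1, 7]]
2 classes: {M1, M2}, {M3, M4}

Characteristic polynomials: χ_{M1} = (x + 3)^2, χ_{M2} = (x + 3)^2, χ_{M3} = (x - 4)^2, χ_{M4} = (x - 4)^2.

{M1, M2}: invariant factors (x + 3)^2.

{M3, M4}: invariant factors (x - 4)^2.

Matrices are similar if and only if their invariant-factor lists agree; the partition into similarity classes is {M1, M2}, {M3, M4}.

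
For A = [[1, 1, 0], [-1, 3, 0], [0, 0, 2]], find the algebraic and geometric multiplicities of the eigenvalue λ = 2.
The characteristic polynomial is (x - 2)^3, so the factor x - 2 appears with exponent 3: the algebraic multiplicity is 3.

rank(A - 2I) = 1, so the eigenspace has dimension 3 - 1 = 2: the geometric multiplicity is 2.

Since 2 < 3, A is not diagonalizable.

algebraic multiplicity 3, geometric multiplicity 2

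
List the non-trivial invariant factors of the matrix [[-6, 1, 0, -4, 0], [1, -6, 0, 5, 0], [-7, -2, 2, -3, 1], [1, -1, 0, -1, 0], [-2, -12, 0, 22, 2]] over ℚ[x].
The Jordan structure of A has elementary divisors (x + 5), (x + 4)^2, (x - 2)^2. Arranging the block sizes at each eigenvalue in decreasing order and taking row products gives the invariant factors.

Invariant factors (smallest first, each dividing the next): (x - 2)^2(x + 4)^2(x + 5).

Check: the last factor (x - 2)^2(x + 4)^2(x + 5) is the minimal polynomial, and the product (x - 2)^2(x + 4)^2(x + 5) is the characteristic polynomial.

(x - 2)^2(x + 4)^2(x + 5)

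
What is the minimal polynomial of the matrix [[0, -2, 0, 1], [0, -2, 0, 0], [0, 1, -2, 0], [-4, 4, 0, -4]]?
The characteristic polynomial factors as (x + 2)^4. The minimal polynomial is ∏(x - λ)^{k_λ} where k_λ is the size of the largest Jordan block at λ.

For λ = -2: rank(A + 2I) = 2, and the largest Jordan block has size 2 (the smallest k with rank((A + 2I)^k) = rank((A + 2I)^(k+1))).

So m_A(x) = (x + 2)^2.

m_A(x) = (x + 2)^2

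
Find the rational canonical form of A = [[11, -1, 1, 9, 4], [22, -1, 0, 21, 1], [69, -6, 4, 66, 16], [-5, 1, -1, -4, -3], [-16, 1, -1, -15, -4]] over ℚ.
The invariant factors of A (the non-unit diagonal entries of the Smith normal form of xI - A over ℚ[x]) are (x - 4)(x - 2)(x^3 + 2x + 4), each dividing the next. The characteristic polynomial is their product, (x - 4)(x - 2)(x^3 + 2x + 4).

The rational canonical form is the block-diagonal matrix of companion matrices C(f_i):
R = [[0, 0, 0, 0, -32], [1, 0, 0, 0, 8], [0, 1, 0, 0, 8], [0, 0, 1, 0, -10], [0, 0, 0, 1, 6]].

Note the characteristic polynomial does not split into linear factors over ℚ, so A has no Jordan form over ℚ; the rational canonical form exists over any field.

R = [[0, 0, 0, 0, -32], [1, 0, 0, 0, 8], [0, 1, 0, 0, 8], [0, 0, 1, 0, -10], [0, 0, 0, 1, 6]]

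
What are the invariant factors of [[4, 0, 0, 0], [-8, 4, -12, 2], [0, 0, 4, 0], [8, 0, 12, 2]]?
x - 4, x - 4, (x - 4)(x - 2)

The Jordan structure of A has elementary divisors (x - 2), (x - 4), (x - 4), (x - 4). Arranging the block sizes at each eigenvalue in decreasing order and taking row products gives the invariant factors.

Invariant factors (smallest first, each dividing the next): x - 4, x - 4, (x - 4)(x - 2).

Check: the last factor (x - 4)(x - 2) is the minimal polynomial, and the product (x - 4)^3(x - 2) is the characteristic polynomial.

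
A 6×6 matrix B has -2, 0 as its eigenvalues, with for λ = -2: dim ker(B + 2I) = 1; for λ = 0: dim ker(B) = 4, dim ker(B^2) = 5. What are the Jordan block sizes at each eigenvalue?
Jordan blocks: (-2, 1), (0, 2), (0, 1), (0, 1), (0, 1)

λ = -2: successive nullity increments [1] count blocks of size ≥ k; block sizes are [1].
λ = 0: successive nullity increments [4, 1] count blocks of size ≥ k; block sizes are [2, 1, 1, 1].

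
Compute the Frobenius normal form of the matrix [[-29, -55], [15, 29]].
R = [[0, 16], [1, 0]]

The invariant factors of A (the non-unit diagonal entries of the Smith normal form of xI - A over ℚ[x]) are (x - 4)(x + 4), each dividing the next. The characteristic polynomial is their product, (x - 4)(x + 4).

The rational canonical form is the block-diagonal matrix of companion matrices C(f_i):
R = [[0, 16], [1, 0]].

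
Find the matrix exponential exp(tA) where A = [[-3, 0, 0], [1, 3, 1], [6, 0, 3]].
A has Jordan form J = [[-3, 0, 0], [0, 3, 1], [0, 0, 3]] with A = PJP^{-1}, so e^{tA} = P e^{tJ} P^{-1}.

For a Jordan block J_k(λ), e^{tJ_k(λ)} = e^{λt} · (I + tN + t^2 N^2/2! + ... + t^{k-1} N^{k-1}/(k-1)!) where N is the nilpotent superdiagonal part.

Assembling the blocks and conjugating back gives the entries of e^{tA} as shown above.

e^{tA} = [[e^{-3*t}, 0, 0], [t*e^{3*t}, e^{3*t}, t*e^{3*t}], [2*sinh(3*t), 0, e^{3*t}]]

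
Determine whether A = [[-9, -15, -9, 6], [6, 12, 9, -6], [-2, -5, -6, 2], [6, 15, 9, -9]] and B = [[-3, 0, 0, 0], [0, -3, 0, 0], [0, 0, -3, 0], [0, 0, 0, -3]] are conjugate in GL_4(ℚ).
Both have characteristic polynomial (x + 3)^4, but the minimal polynomial of A is (x + 3)^2 while the minimal polynomial of B is x + 3. The minimal polynomial is a similarity invariant, so A and B are not similar.

No.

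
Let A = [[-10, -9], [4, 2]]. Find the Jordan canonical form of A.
The characteristic polynomial is det(xI - A) = (x + 4)^2, so the eigenvalues are -4 (algebraic multiplicity 2).

For λ = -4: rank(A + 4I) = 1, rank((A + 4I)^2) = 0. The eigenspace has dimension 2 - 1 = 1, so there is 1 Jordan block; the rank sequence gives block sizes [2].

Assembling the blocks gives the Jordan form J above.

J = [[-4, 1], [0, -4]]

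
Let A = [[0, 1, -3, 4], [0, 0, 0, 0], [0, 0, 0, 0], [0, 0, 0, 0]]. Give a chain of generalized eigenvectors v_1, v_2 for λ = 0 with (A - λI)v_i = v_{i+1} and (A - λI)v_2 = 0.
We seek v_1 ∈ ker(A^2) \ ker(A), then set v_{i+1} = A v_i.

One such chain is v_1 = [[-1, 1, 0, 0]]^T, v_2 = [[1, 0, 0, 0]]^T. Check: A v_2 = [[0, 0, 0, 0]]^T = 0.

v_1 = [[-1, 1, 0, 0]]^T, v_2 = [[1, 0, 0, 0]]^T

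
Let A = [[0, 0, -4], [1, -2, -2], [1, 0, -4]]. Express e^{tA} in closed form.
e^{tA} = [[(2*t + 1)*e^{-2*t}, 0, -4*t*e^{-2*t}], [t*e^{-2*t}, e^{-2*t}, -2*t*e^{-2*t}], [t*e^{-2*t}, 0, (1 - 2*t)*e^{-2*t}]]

A has Jordan form J = [[-2, 1, 0], [0, -2, 0], [0, 0, -2]] with A = PJP^{-1}, so e^{tA} = P e^{tJ} P^{-1}.

For a Jordan block J_k(λ), e^{tJ_k(λ)} = e^{λt} · (I + tN + t^2 N^2/2! + ... + t^{k-1} N^{k-1}/(k-1)!) where N is the nilpotent superdiagonal part.

Assembling the blocks and conjugating back gives the entries of e^{tA} as shown above.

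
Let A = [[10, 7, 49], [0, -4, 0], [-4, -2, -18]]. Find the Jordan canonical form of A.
J = [[-4, 1, 0], [0, -4, 0], [0, 0, -4]]

The characteristic polynomial is det(xI - A) = (x + 4)^3, so the eigenvalues are -4 (algebraic multiplicity 3).

For λ = -4: rank(A + 4I) = 1, rank((A + 4I)^2) = 0. The eigenspace has dimension 3 - 1 = 2, so there are 2 Jordan blocks; the rank sequence gives block sizes [2, 1].

Assembling the blocks gives the Jordan form J above.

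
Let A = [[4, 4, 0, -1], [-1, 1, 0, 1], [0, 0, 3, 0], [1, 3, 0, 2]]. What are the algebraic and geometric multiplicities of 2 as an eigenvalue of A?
The characteristic polynomial is (x - 3)^2(x - 2)^2, so the factor x - 2 appears with exponent 2: the algebraic multiplicity is 2.

rank(A - 2I) = 3, so the eigenspace has dimension 4 - 3 = 1: the geometric multiplicity is 1.

Since 1 < 2, A is not diagonalizable.

algebraic multiplicity 2, geometric multiplicity 1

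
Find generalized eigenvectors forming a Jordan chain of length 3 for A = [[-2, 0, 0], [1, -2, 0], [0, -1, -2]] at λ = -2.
We seek v_1 ∈ ker((A + 2I)^3) \ ker((A + 2I)^2), then set v_{i+1} = (A + 2I) v_i.

One such chain is v_1 = [[1, 0, 1]]^T, v_2 = [[0, 1, 0]]^T, v_3 = [[0, 0, -1]]^T. Check: (A + 2I) v_3 = [[0, 0, 0]]^T = 0.

v_1 = [[1, 0, 1]]^T, v_2 = [[0, 1, 0]]^T, v_3 = [[0, 0, -1]]^T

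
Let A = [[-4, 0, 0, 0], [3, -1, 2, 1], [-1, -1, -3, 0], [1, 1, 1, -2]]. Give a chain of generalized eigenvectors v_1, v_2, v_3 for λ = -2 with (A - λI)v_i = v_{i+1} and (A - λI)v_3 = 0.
v_1 = [[0, 0, -1, 2]]^T, v_2 = [[0, 0, 1, -1]]^T, v_3 = [[0, 1, -1, 1]]^T

We seek v_1 ∈ ker((A + 2I)^3) \ ker((A + 2I)^2), then set v_{i+1} = (A + 2I) v_i.

One such chain is v_1 = [[0, 0, -1, 2]]^T, v_2 = [[0, 0, 1, -1]]^T, v_3 = [[0, 1, -1, 1]]^T. Check: (A + 2I) v_3 = [[0, 0, 0, 0]]^T = 0.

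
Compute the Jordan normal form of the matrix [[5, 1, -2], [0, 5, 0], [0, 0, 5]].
The characteristic polynomial is det(xI - A) = (x - 5)^3, so the eigenvalues are 5 (algebraic multiplicity 3).

For λ = 5: rank(A - 5I) = 1, rank((A - 5I)^2) = 0. The eigenspace has dimension 3 - 1 = 2, so there are 2 Jordan blocks; the rank sequence gives block sizes [2, 1].

Assembling the blocks gives the Jordan form J above.

J = [[5, 1, 0], [0, 5, 0], [0, 0, 5]]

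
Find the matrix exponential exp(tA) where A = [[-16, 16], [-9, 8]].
A has Jordan form J = [[-4, 1], [0, -4]] with A = PJP^{-1}, so e^{tA} = P e^{tJ} P^{-1}.

For a Jordan block J_k(λ), e^{tJ_k(λ)} = e^{λt} · (I + tN + t^2 N^2/2! + ... + t^{k-1} N^{k-1}/(k-1)!) where N is the nilpotent superdiagonal part.

Assembling the blocks and conjugating back gives the entries of e^{tA} as shown above.

e^{tA} = [[(1 - 12*t)*e^{-4*t}, 16*t*e^{-4*t}], [-9*t*e^{-4*t}, (12*t + 1)*e^{-4*t}]]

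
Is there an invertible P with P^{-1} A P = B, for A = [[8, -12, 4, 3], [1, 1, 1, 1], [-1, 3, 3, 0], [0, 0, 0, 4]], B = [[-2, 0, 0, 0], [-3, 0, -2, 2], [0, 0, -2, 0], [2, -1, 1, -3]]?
No.

trace(A) = 16 but trace(B) = -7. The trace is a similarity invariant, so A and B are not similar.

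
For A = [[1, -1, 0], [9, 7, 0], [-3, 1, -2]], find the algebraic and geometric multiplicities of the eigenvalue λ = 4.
The characteristic polynomial is (x - 4)^2(x + 2), so the factor x - 4 appears with exponent 2: the algebraic multiplicity is 2.

rank(A - 4I) = 2, so the eigenspace has dimension 3 - 2 = 1: the geometric multiplicity is 1.

Since 1 < 2, A is not diagonalizable.

algebraic multiplicity 2, geometric multiplicity 1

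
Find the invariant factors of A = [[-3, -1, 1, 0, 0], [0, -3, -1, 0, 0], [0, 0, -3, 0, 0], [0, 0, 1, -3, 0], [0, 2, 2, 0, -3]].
The Jordan structure of A has elementary divisors (x + 3)^3, (x + 3), (x + 3). Arranging the block sizes at each eigenvalue in decreasing order and taking row products gives the invariant factors.

Invariant factors (smallest first, each dividing the next): x + 3, x + 3, (x + 3)^3.

Check: the last factor (x + 3)^3 is the minimal polynomial, and the product (x + 3)^5 is the characteristic polynomial.

x + 3, x + 3, (x + 3)^3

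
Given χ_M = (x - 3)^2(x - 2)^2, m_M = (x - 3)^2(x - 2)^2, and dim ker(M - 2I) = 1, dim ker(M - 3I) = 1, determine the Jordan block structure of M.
λ = 2: algebraic multiplicity 2 (exponent in χ_M), largest block size 2 (exponent in m_M), 1 block (geometric multiplicity). This forces block sizes [2].
λ = 3: algebraic multiplicity 2 (exponent in χ_M), largest block size 2 (exponent in m_M), 1 block (geometric multiplicity). This forces block sizes [2].

Jordan blocks: (2, 2), (3, 2)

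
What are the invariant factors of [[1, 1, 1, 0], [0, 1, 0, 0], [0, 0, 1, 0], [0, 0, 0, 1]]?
x - 1, x - 1, (x - 1)^2

The Jordan structure of A has elementary divisors (x - 1)^2, (x - 1), (x - 1). Arranging the block sizes at each eigenvalue in decreasing order and taking row products gives the invariant factors.

Invariant factors (smallest first, each dividing the next): x - 1, x - 1, (x - 1)^2.

Check: the last factor (x - 1)^2 is the minimal polynomial, and the product (x - 1)^4 is the characteristic polynomial.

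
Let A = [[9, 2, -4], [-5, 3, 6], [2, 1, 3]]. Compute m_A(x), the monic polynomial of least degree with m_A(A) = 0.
The characteristic polynomial factors as (x - 5)^3. The minimal polynomial is ∏(x - λ)^{k_λ} where k_λ is the size of the largest Jordan block at λ.

For λ = 5: rank(A - 5I) = 2, and the largest Jordan block has size 3 (the smallest k with rank((A - 5I)^k) = rank((A - 5I)^(k+1))).

So m_A(x) = (x - 5)^3.

m_A(x) = (x - 5)^3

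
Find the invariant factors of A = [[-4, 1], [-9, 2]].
The Jordan structure of A has elementary divisors (x + 1)^2. Arranging the block sizes at each eigenvalue in decreasing order and taking row products gives the invariant factors.

Invariant factors (smallest first, each dividing the next): (x + 1)^2.

Check: the last factor (x + 1)^2 is the minimal polynomial, and the product (x + 1)^2 is the characteristic polynomial.

(x + 1)^2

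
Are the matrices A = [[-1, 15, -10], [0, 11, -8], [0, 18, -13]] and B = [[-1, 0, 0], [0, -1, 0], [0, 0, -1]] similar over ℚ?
Both have characteristic polynomial (x + 1)^3, but the minimal polynomial of A is (x + 1)^2 while the minimal polynomial of B is x + 1. The minimal polynomial is a similarity invariant, so A and B are not similar.

No.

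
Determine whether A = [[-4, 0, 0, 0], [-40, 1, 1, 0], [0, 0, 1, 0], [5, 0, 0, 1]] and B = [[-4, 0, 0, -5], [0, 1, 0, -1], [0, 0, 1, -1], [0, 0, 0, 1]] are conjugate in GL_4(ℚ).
Two matrices over a field are similar if and only if they have the same invariant factors.

Both A and B have characteristic polynomial (x - 1)^3(x + 4) and minimal polynomial (x - 1)^2(x + 4). Computing further, both have invariant factors x - 1, (x - 1)^2(x + 4). Hence A and B are similar.

Yes.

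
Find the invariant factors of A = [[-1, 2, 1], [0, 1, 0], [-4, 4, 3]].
The Jordan structure of A has elementary divisors (x - 1)^2, (x - 1). Arranging the block sizes at each eigenvalue in decreasing order and taking row products gives the invariant factors.

Invariant factors (smallest first, each dividing the next): x - 1, (x - 1)^2.

Check: the last factor (x - 1)^2 is the minimal polynomial, and the product (x - 1)^3 is the characteristic polynomial.

x - 1, (x - 1)^2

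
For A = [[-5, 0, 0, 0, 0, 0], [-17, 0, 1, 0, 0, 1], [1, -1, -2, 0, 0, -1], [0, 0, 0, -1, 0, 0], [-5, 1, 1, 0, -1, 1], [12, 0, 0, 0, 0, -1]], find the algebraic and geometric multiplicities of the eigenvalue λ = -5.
algebraic multiplicity 1, geometric multiplicity 1

The characteristic polynomial is (x + 1)^5(x + 5), so the factor x + 5 appears with exponent 1: the algebraic multiplicity is 1.

rank(A + 5I) = 5, so the eigenspace has dimension 6 - 5 = 1: the geometric multiplicity is 1.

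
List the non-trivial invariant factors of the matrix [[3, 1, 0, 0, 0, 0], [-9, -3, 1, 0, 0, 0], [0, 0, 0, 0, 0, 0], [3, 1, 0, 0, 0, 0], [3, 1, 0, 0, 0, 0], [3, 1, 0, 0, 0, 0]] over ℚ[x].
x, x, x, x^3

The Jordan structure of A has elementary divisors x^3, x, x, x. Arranging the block sizes at each eigenvalue in decreasing order and taking row products gives the invariant factors.

Invariant factors (smallest first, each dividing the next): x, x, x, x^3.

Check: the last factor x^3 is the minimal polynomial, and the product x^6 is the characteristic polynomial.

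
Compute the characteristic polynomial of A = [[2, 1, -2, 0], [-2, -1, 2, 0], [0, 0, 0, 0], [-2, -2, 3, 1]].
χ_A(x) = x^2(x - 1)^2

xI - A = [[x - 2, -1, 2, 0], [2, x + 1, -2, 0], [0, 0, x, 0], [2, 2, -3, x - 1]].

Expanding det(xI - A) along the first row:
det(xI - A) = + (x - 2)·det([[x + 1, -2, 0], [0, x, 0], [2, -3, x - 1]]) - (-1)·det([[2, -2, 0], [0, x, 0], [2, -3, x - 1]]) + (2)·det([[2, x + 1, 0], [0, 0, 0], [2, 2, x - 1]]) - (0)·det([[2, x + 1, -2], [0, 0, x], [2, 2, -3]]).

Evaluating gives χ_A(x) = x^4 - 2x^3 + x^2 = x^2(x - 1)^2.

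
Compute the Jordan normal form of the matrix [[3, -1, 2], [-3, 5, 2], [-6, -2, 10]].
J = [[6, 1, 0], [0, 6, 0], [0, 0, 6]]

The characteristic polynomial is det(xI - A) = (x - 6)^3, so the eigenvalues are 6 (algebraic multiplicity 3).

For λ = 6: rank(A - 6I) = 1, rank((A - 6I)^2) = 0. The eigenspace has dimension 3 - 1 = 2, so there are 2 Jordan blocks; the rank sequence gives block sizes [2, 1].

Assembling the blocks gives the Jordan form J above.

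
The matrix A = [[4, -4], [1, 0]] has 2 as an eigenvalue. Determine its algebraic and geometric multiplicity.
The characteristic polynomial is (x - 2)^2, so the factor x - 2 appears with exponent 2: the algebraic multiplicity is 2.

rank(A - 2I) = 1, so the eigenspace has dimension 2 - 1 = 1: the geometric multiplicity is 1.

Since 1 < 2, A is not diagonalizable.

algebraic multiplicity 2, geometric multiplicity 1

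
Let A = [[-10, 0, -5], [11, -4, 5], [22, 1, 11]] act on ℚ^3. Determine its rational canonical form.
The invariant factors of A (the non-unit diagonal entries of the Smith normal form of xI - A over ℚ[x]) are (x - 1)^2(x + 5), each dividing the next. The characteristic polynomial is their product, (x - 1)^2(x + 5).

The rational canonical form is the block-diagonal matrix of companion matrices C(f_i):
R = [[0, 0, -5], [1, 0, 9], [0, 1, -3]].

R = [[0, 0, -5], [1, 0, 9], [0, 1, -3]]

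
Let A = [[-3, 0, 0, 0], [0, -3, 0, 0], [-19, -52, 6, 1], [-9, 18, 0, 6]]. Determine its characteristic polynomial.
xI - A = [[x + 3, 0, 0, 0], [0, x + 3, 0, 0], [19, 52, x - 6, -1], [9, -18, 0, x - 6]].

Expanding det(xI - A) along the first row:
det(xI - A) = + (x + 3)·det([[x + 3, 0, 0], [52, x - 6, -1], [-18, 0, x - 6]]) - (0)·det([[0, 0, 0], [19, x - 6, -1], [9, 0, x - 6]]) + (0)·det([[0, x + 3, 0], [19, 52, -1], [9, -18, x - 6]]) - (0)·det([[0, x + 3, 0], [19, 52, x - 6], [9, -18, 0]]).

Evaluating gives χ_A(x) = x^4 - 6x^3 - 27x^2 + 108x + 324 = (x - 6)^2(x + 3)^2.

χ_A(x) = (x - 6)^2(x + 3)^2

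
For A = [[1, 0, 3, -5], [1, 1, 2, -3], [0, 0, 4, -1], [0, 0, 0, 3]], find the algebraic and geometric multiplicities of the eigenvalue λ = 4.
The characteristic polynomial is (x - 4)(x - 3)(x - 1)^2, so the factor x - 4 appears with exponent 1: the algebraic multiplicity is 1.

rank(A - 4I) = 3, so the eigenspace has dimension 4 - 3 = 1: the geometric multiplicity is 1.

algebraic multiplicity 1, geometric multiplicity 1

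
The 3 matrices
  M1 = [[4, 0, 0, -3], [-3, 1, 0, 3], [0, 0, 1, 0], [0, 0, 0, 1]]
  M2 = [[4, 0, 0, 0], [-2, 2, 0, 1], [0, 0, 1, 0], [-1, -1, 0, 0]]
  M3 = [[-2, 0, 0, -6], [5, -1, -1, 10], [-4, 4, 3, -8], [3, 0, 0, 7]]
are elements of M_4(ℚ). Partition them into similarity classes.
2 classes: {M1}, {M2, M3}

Characteristic polynomials: χ_{M1} = (x - 4)(x - 1)^3, χ_{M2} = (x - 4)(x - 1)^3, χ_{M3} = (x - 4)(x - 1)^3.

{M1}: invariant factors x - 1, x - 1, (x - 4)(x - 1).

{M2, M3}: invariant factors x - 1, (x - 4)(x - 1)^2.

Matrices are similar if and only if their invariant-factor lists agree; the partition into similarity classes is {M1}, {M2, M3}.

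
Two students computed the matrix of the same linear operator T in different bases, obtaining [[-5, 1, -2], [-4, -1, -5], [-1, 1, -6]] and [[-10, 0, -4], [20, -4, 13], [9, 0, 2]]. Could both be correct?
Yes.

Two matrices over a field are similar if and only if they have the same invariant factors.

Both A and B have characteristic polynomial (x + 4)^3 and minimal polynomial (x + 4)^3. Computing further, both have invariant factors (x + 4)^3. Hence A and B are similar.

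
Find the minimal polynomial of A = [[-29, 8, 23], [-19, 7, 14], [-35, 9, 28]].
m_A(x) = (x - 2)^3

The characteristic polynomial factors as (x - 2)^3. The minimal polynomial is ∏(x - λ)^{k_λ} where k_λ is the size of the largest Jordan block at λ.

For λ = 2: rank(A - 2I) = 2, and the largest Jordan block has size 3 (the smallest k with rank((A - 2I)^k) = rank((A - 2I)^(k+1))).

So m_A(x) = (x - 2)^3.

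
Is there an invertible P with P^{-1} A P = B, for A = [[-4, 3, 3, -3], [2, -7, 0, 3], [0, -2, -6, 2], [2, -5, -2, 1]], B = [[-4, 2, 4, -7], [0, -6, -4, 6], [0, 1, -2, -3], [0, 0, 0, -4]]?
Two matrices over a field are similar if and only if they have the same invariant factors.

Both A and B have characteristic polynomial (x + 4)^4 and minimal polynomial (x + 4)^2. Computing further, both have invariant factors (x + 4)^2, (x + 4)^2. Hence A and B are similar.

Yes.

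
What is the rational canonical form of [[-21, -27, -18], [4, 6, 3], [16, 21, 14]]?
The invariant factors of A (the non-unit diagonal entries of the Smith normal form of xI - A over ℚ[x]) are (x + 3)(x^2 - 2x + 3), each dividing the next. The characteristic polynomial is their product, (x + 3)(x^2 - 2x + 3).

The rational canonical form is the block-diagonal matrix of companion matrices C(f_i):
R = [[0, 0, -9], [1, 0, 3], [0, 1, -1]].

Note the characteristic polynomial does not split into linear factors over ℚ, so A has no Jordan form over ℚ; the rational canonical form exists over any field.

R = [[0, 0, -9], [1, 0, 3], [0, 1, -1]]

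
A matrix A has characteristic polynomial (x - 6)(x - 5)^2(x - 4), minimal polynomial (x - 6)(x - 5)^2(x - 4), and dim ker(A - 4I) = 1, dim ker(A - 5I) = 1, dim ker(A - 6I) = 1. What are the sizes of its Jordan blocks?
λ = 4: algebraic multiplicity 1 (exponent in χ_A), largest block size 1 (exponent in m_A), 1 block (geometric multiplicity). This forces block sizes [1].
λ = 5: algebraic multiplicity 2 (exponent in χ_A), largest block size 2 (exponent in m_A), 1 block (geometric multiplicity). This forces block sizes [2].
λ = 6: algebraic multiplicity 1 (exponent in χ_A), largest block size 1 (exponent in m_A), 1 block (geometric multiplicity). This forces block sizes [1].

Jordan blocks: (4, 1), (5, 2), (6, 1)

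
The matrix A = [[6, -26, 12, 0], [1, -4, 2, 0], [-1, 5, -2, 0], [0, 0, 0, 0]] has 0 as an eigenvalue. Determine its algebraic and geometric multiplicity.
algebraic multiplicity 4, geometric multiplicity 2

The characteristic polynomial is x^4, so the factor x appears with exponent 4: the algebraic multiplicity is 4.

rank(A) = 2, so the eigenspace has dimension 4 - 2 = 2: the geometric multiplicity is 2.

Since 2 < 4, A is not diagonalizable.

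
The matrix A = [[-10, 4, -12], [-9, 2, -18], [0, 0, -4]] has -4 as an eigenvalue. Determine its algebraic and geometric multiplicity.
algebraic multiplicity 3, geometric multiplicity 2

The characteristic polynomial is (x + 4)^3, so the factor x + 4 appears with exponent 3: the algebraic multiplicity is 3.

rank(A + 4I) = 1, so the eigenspace has dimension 3 - 1 = 2: the geometric multiplicity is 2.

Since 2 < 3, A is not diagonalizable.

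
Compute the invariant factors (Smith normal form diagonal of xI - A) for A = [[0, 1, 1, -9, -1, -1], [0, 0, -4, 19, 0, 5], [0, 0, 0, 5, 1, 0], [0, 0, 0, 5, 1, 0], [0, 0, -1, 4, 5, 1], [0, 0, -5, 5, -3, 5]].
The Jordan structure of A has elementary divisors x^3, (x - 5)^3. Arranging the block sizes at each eigenvalue in decreasing order and taking row products gives the invariant factors.

Invariant factors (smallest first, each dividing the next): x^3(x - 5)^3.

Check: the last factor x^3(x - 5)^3 is the minimal polynomial, and the product x^3(x - 5)^3 is the characteristic polynomial.

x^3(x - 5)^3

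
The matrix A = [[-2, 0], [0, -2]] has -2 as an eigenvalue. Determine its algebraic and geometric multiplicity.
algebraic multiplicity 2, geometric multiplicity 2

The characteristic polynomial is (x + 2)^2, so the factor x + 2 appears with exponent 2: the algebraic multiplicity is 2.

rank(A + 2I) = 0, so the eigenspace has dimension 2 - 0 = 2: the geometric multiplicity is 2.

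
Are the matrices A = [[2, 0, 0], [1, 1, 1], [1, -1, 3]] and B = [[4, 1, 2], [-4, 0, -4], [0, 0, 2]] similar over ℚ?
Yes.

Two matrices over a field are similar if and only if they have the same invariant factors.

Both A and B have characteristic polynomial (x - 2)^3 and minimal polynomial (x - 2)^2. Computing further, both have invariant factors x - 2, (x - 2)^2. Hence A and B are similar.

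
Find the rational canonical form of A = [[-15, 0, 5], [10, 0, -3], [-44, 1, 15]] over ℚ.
The invariant factors of A (the non-unit diagonal entries of the Smith normal form of xI - A over ℚ[x]) are x^3 - 2x - 5, each dividing the next. The characteristic polynomial is their product, x^3 - 2x - 5.

The rational canonical form is the block-diagonal matrix of companion matrices C(f_i):
R = [[0, 0, 5], [1, 0, 2], [0, 1, 0]].

Note the characteristic polynomial does not split into linear factors over ℚ, so A has no Jordan form over ℚ; the rational canonical form exists over any field.

R = [[0, 0, 5], [1, 0, 2], [0, 1, 0]]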